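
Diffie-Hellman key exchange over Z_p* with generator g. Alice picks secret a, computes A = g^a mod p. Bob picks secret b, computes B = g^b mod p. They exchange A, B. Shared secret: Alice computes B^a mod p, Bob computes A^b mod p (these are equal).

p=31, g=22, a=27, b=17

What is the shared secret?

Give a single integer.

Answer: 27

Derivation:
A = 22^27 mod 31  (bits of 27 = 11011)
  bit 0 = 1: r = r^2 * 22 mod 31 = 1^2 * 22 = 1*22 = 22
  bit 1 = 1: r = r^2 * 22 mod 31 = 22^2 * 22 = 19*22 = 15
  bit 2 = 0: r = r^2 mod 31 = 15^2 = 8
  bit 3 = 1: r = r^2 * 22 mod 31 = 8^2 * 22 = 2*22 = 13
  bit 4 = 1: r = r^2 * 22 mod 31 = 13^2 * 22 = 14*22 = 29
  -> A = 29
B = 22^17 mod 31  (bits of 17 = 10001)
  bit 0 = 1: r = r^2 * 22 mod 31 = 1^2 * 22 = 1*22 = 22
  bit 1 = 0: r = r^2 mod 31 = 22^2 = 19
  bit 2 = 0: r = r^2 mod 31 = 19^2 = 20
  bit 3 = 0: r = r^2 mod 31 = 20^2 = 28
  bit 4 = 1: r = r^2 * 22 mod 31 = 28^2 * 22 = 9*22 = 12
  -> B = 12
s = B^a = 12^27 mod 31  (bits of 27 = 11011)
  bit 0 = 1: r = r^2 * 12 mod 31 = 1^2 * 12 = 1*12 = 12
  bit 1 = 1: r = r^2 * 12 mod 31 = 12^2 * 12 = 20*12 = 23
  bit 2 = 0: r = r^2 mod 31 = 23^2 = 2
  bit 3 = 1: r = r^2 * 12 mod 31 = 2^2 * 12 = 4*12 = 17
  bit 4 = 1: r = r^2 * 12 mod 31 = 17^2 * 12 = 10*12 = 27
  -> s = B^a = 27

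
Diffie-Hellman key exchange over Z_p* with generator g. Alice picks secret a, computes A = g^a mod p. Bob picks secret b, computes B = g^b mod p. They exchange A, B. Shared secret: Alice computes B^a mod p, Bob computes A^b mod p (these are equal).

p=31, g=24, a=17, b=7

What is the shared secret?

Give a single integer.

A = 24^17 mod 31  (bits of 17 = 10001)
  bit 0 = 1: r = r^2 * 24 mod 31 = 1^2 * 24 = 1*24 = 24
  bit 1 = 0: r = r^2 mod 31 = 24^2 = 18
  bit 2 = 0: r = r^2 mod 31 = 18^2 = 14
  bit 3 = 0: r = r^2 mod 31 = 14^2 = 10
  bit 4 = 1: r = r^2 * 24 mod 31 = 10^2 * 24 = 7*24 = 13
  -> A = 13
B = 24^7 mod 31  (bits of 7 = 111)
  bit 0 = 1: r = r^2 * 24 mod 31 = 1^2 * 24 = 1*24 = 24
  bit 1 = 1: r = r^2 * 24 mod 31 = 24^2 * 24 = 18*24 = 29
  bit 2 = 1: r = r^2 * 24 mod 31 = 29^2 * 24 = 4*24 = 3
  -> B = 3
s = B^a = 3^17 mod 31  (bits of 17 = 10001)
  bit 0 = 1: r = r^2 * 3 mod 31 = 1^2 * 3 = 1*3 = 3
  bit 1 = 0: r = r^2 mod 31 = 3^2 = 9
  bit 2 = 0: r = r^2 mod 31 = 9^2 = 19
  bit 3 = 0: r = r^2 mod 31 = 19^2 = 20
  bit 4 = 1: r = r^2 * 3 mod 31 = 20^2 * 3 = 28*3 = 22
  -> s = B^a = 22

Answer: 22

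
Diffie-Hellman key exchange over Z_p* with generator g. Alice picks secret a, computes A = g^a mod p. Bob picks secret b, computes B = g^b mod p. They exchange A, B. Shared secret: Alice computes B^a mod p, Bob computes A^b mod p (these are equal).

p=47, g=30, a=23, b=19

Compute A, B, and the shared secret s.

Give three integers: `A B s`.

A = 30^23 mod 47  (bits of 23 = 10111)
  bit 0 = 1: r = r^2 * 30 mod 47 = 1^2 * 30 = 1*30 = 30
  bit 1 = 0: r = r^2 mod 47 = 30^2 = 7
  bit 2 = 1: r = r^2 * 30 mod 47 = 7^2 * 30 = 2*30 = 13
  bit 3 = 1: r = r^2 * 30 mod 47 = 13^2 * 30 = 28*30 = 41
  bit 4 = 1: r = r^2 * 30 mod 47 = 41^2 * 30 = 36*30 = 46
  -> A = 46
B = 30^19 mod 47  (bits of 19 = 10011)
  bit 0 = 1: r = r^2 * 30 mod 47 = 1^2 * 30 = 1*30 = 30
  bit 1 = 0: r = r^2 mod 47 = 30^2 = 7
  bit 2 = 0: r = r^2 mod 47 = 7^2 = 2
  bit 3 = 1: r = r^2 * 30 mod 47 = 2^2 * 30 = 4*30 = 26
  bit 4 = 1: r = r^2 * 30 mod 47 = 26^2 * 30 = 18*30 = 23
  -> B = 23
s = B^a = 23^23 mod 47  (bits of 23 = 10111)
  bit 0 = 1: r = r^2 * 23 mod 47 = 1^2 * 23 = 1*23 = 23
  bit 1 = 0: r = r^2 mod 47 = 23^2 = 12
  bit 2 = 1: r = r^2 * 23 mod 47 = 12^2 * 23 = 3*23 = 22
  bit 3 = 1: r = r^2 * 23 mod 47 = 22^2 * 23 = 14*23 = 40
  bit 4 = 1: r = r^2 * 23 mod 47 = 40^2 * 23 = 2*23 = 46
  -> s = B^a = 46

Answer: 46 23 46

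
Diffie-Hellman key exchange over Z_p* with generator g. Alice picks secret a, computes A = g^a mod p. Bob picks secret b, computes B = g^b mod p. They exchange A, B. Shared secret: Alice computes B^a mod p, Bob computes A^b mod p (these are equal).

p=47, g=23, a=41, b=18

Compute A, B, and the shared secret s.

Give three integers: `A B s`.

A = 23^41 mod 47  (bits of 41 = 101001)
  bit 0 = 1: r = r^2 * 23 mod 47 = 1^2 * 23 = 1*23 = 23
  bit 1 = 0: r = r^2 mod 47 = 23^2 = 12
  bit 2 = 1: r = r^2 * 23 mod 47 = 12^2 * 23 = 3*23 = 22
  bit 3 = 0: r = r^2 mod 47 = 22^2 = 14
  bit 4 = 0: r = r^2 mod 47 = 14^2 = 8
  bit 5 = 1: r = r^2 * 23 mod 47 = 8^2 * 23 = 17*23 = 15
  -> A = 15
B = 23^18 mod 47  (bits of 18 = 10010)
  bit 0 = 1: r = r^2 * 23 mod 47 = 1^2 * 23 = 1*23 = 23
  bit 1 = 0: r = r^2 mod 47 = 23^2 = 12
  bit 2 = 0: r = r^2 mod 47 = 12^2 = 3
  bit 3 = 1: r = r^2 * 23 mod 47 = 3^2 * 23 = 9*23 = 19
  bit 4 = 0: r = r^2 mod 47 = 19^2 = 32
  -> B = 32
s = B^a = 32^41 mod 47  (bits of 41 = 101001)
  bit 0 = 1: r = r^2 * 32 mod 47 = 1^2 * 32 = 1*32 = 32
  bit 1 = 0: r = r^2 mod 47 = 32^2 = 37
  bit 2 = 1: r = r^2 * 32 mod 47 = 37^2 * 32 = 6*32 = 4
  bit 3 = 0: r = r^2 mod 47 = 4^2 = 16
  bit 4 = 0: r = r^2 mod 47 = 16^2 = 21
  bit 5 = 1: r = r^2 * 32 mod 47 = 21^2 * 32 = 18*32 = 12
  -> s = B^a = 12

Answer: 15 32 12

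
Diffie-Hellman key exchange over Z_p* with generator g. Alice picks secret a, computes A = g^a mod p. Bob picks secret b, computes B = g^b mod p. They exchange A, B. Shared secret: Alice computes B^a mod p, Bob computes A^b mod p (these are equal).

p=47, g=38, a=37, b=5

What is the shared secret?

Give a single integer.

A = 38^37 mod 47  (bits of 37 = 100101)
  bit 0 = 1: r = r^2 * 38 mod 47 = 1^2 * 38 = 1*38 = 38
  bit 1 = 0: r = r^2 mod 47 = 38^2 = 34
  bit 2 = 0: r = r^2 mod 47 = 34^2 = 28
  bit 3 = 1: r = r^2 * 38 mod 47 = 28^2 * 38 = 32*38 = 41
  bit 4 = 0: r = r^2 mod 47 = 41^2 = 36
  bit 5 = 1: r = r^2 * 38 mod 47 = 36^2 * 38 = 27*38 = 39
  -> A = 39
B = 38^5 mod 47  (bits of 5 = 101)
  bit 0 = 1: r = r^2 * 38 mod 47 = 1^2 * 38 = 1*38 = 38
  bit 1 = 0: r = r^2 mod 47 = 38^2 = 34
  bit 2 = 1: r = r^2 * 38 mod 47 = 34^2 * 38 = 28*38 = 30
  -> B = 30
s = B^a = 30^37 mod 47  (bits of 37 = 100101)
  bit 0 = 1: r = r^2 * 30 mod 47 = 1^2 * 30 = 1*30 = 30
  bit 1 = 0: r = r^2 mod 47 = 30^2 = 7
  bit 2 = 0: r = r^2 mod 47 = 7^2 = 2
  bit 3 = 1: r = r^2 * 30 mod 47 = 2^2 * 30 = 4*30 = 26
  bit 4 = 0: r = r^2 mod 47 = 26^2 = 18
  bit 5 = 1: r = r^2 * 30 mod 47 = 18^2 * 30 = 42*30 = 38
  -> s = B^a = 38

Answer: 38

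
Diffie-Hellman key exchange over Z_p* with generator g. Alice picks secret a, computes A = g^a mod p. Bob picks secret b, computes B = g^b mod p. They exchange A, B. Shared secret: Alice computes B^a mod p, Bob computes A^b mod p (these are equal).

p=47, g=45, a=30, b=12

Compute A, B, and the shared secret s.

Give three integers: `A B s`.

Answer: 34 7 9

Derivation:
A = 45^30 mod 47  (bits of 30 = 11110)
  bit 0 = 1: r = r^2 * 45 mod 47 = 1^2 * 45 = 1*45 = 45
  bit 1 = 1: r = r^2 * 45 mod 47 = 45^2 * 45 = 4*45 = 39
  bit 2 = 1: r = r^2 * 45 mod 47 = 39^2 * 45 = 17*45 = 13
  bit 3 = 1: r = r^2 * 45 mod 47 = 13^2 * 45 = 28*45 = 38
  bit 4 = 0: r = r^2 mod 47 = 38^2 = 34
  -> A = 34
B = 45^12 mod 47  (bits of 12 = 1100)
  bit 0 = 1: r = r^2 * 45 mod 47 = 1^2 * 45 = 1*45 = 45
  bit 1 = 1: r = r^2 * 45 mod 47 = 45^2 * 45 = 4*45 = 39
  bit 2 = 0: r = r^2 mod 47 = 39^2 = 17
  bit 3 = 0: r = r^2 mod 47 = 17^2 = 7
  -> B = 7
s = B^a = 7^30 mod 47  (bits of 30 = 11110)
  bit 0 = 1: r = r^2 * 7 mod 47 = 1^2 * 7 = 1*7 = 7
  bit 1 = 1: r = r^2 * 7 mod 47 = 7^2 * 7 = 2*7 = 14
  bit 2 = 1: r = r^2 * 7 mod 47 = 14^2 * 7 = 8*7 = 9
  bit 3 = 1: r = r^2 * 7 mod 47 = 9^2 * 7 = 34*7 = 3
  bit 4 = 0: r = r^2 mod 47 = 3^2 = 9
  -> s = B^a = 9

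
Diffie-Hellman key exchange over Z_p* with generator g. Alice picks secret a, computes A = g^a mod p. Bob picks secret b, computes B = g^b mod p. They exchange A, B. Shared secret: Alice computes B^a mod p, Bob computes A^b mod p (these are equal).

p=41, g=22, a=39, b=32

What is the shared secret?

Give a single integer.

Answer: 37

Derivation:
A = 22^39 mod 41  (bits of 39 = 100111)
  bit 0 = 1: r = r^2 * 22 mod 41 = 1^2 * 22 = 1*22 = 22
  bit 1 = 0: r = r^2 mod 41 = 22^2 = 33
  bit 2 = 0: r = r^2 mod 41 = 33^2 = 23
  bit 3 = 1: r = r^2 * 22 mod 41 = 23^2 * 22 = 37*22 = 35
  bit 4 = 1: r = r^2 * 22 mod 41 = 35^2 * 22 = 36*22 = 13
  bit 5 = 1: r = r^2 * 22 mod 41 = 13^2 * 22 = 5*22 = 28
  -> A = 28
B = 22^32 mod 41  (bits of 32 = 100000)
  bit 0 = 1: r = r^2 * 22 mod 41 = 1^2 * 22 = 1*22 = 22
  bit 1 = 0: r = r^2 mod 41 = 22^2 = 33
  bit 2 = 0: r = r^2 mod 41 = 33^2 = 23
  bit 3 = 0: r = r^2 mod 41 = 23^2 = 37
  bit 4 = 0: r = r^2 mod 41 = 37^2 = 16
  bit 5 = 0: r = r^2 mod 41 = 16^2 = 10
  -> B = 10
s = B^a = 10^39 mod 41  (bits of 39 = 100111)
  bit 0 = 1: r = r^2 * 10 mod 41 = 1^2 * 10 = 1*10 = 10
  bit 1 = 0: r = r^2 mod 41 = 10^2 = 18
  bit 2 = 0: r = r^2 mod 41 = 18^2 = 37
  bit 3 = 1: r = r^2 * 10 mod 41 = 37^2 * 10 = 16*10 = 37
  bit 4 = 1: r = r^2 * 10 mod 41 = 37^2 * 10 = 16*10 = 37
  bit 5 = 1: r = r^2 * 10 mod 41 = 37^2 * 10 = 16*10 = 37
  -> s = B^a = 37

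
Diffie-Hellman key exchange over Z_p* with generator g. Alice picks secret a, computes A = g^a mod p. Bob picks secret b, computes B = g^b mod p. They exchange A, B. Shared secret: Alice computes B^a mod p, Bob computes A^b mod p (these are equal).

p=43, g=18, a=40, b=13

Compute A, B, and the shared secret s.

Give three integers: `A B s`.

Answer: 15 29 9

Derivation:
A = 18^40 mod 43  (bits of 40 = 101000)
  bit 0 = 1: r = r^2 * 18 mod 43 = 1^2 * 18 = 1*18 = 18
  bit 1 = 0: r = r^2 mod 43 = 18^2 = 23
  bit 2 = 1: r = r^2 * 18 mod 43 = 23^2 * 18 = 13*18 = 19
  bit 3 = 0: r = r^2 mod 43 = 19^2 = 17
  bit 4 = 0: r = r^2 mod 43 = 17^2 = 31
  bit 5 = 0: r = r^2 mod 43 = 31^2 = 15
  -> A = 15
B = 18^13 mod 43  (bits of 13 = 1101)
  bit 0 = 1: r = r^2 * 18 mod 43 = 1^2 * 18 = 1*18 = 18
  bit 1 = 1: r = r^2 * 18 mod 43 = 18^2 * 18 = 23*18 = 27
  bit 2 = 0: r = r^2 mod 43 = 27^2 = 41
  bit 3 = 1: r = r^2 * 18 mod 43 = 41^2 * 18 = 4*18 = 29
  -> B = 29
s = B^a = 29^40 mod 43  (bits of 40 = 101000)
  bit 0 = 1: r = r^2 * 29 mod 43 = 1^2 * 29 = 1*29 = 29
  bit 1 = 0: r = r^2 mod 43 = 29^2 = 24
  bit 2 = 1: r = r^2 * 29 mod 43 = 24^2 * 29 = 17*29 = 20
  bit 3 = 0: r = r^2 mod 43 = 20^2 = 13
  bit 4 = 0: r = r^2 mod 43 = 13^2 = 40
  bit 5 = 0: r = r^2 mod 43 = 40^2 = 9
  -> s = B^a = 9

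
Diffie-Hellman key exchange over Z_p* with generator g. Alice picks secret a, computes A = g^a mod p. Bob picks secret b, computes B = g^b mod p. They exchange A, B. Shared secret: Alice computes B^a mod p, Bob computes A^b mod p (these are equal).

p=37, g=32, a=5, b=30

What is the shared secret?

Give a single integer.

A = 32^5 mod 37  (bits of 5 = 101)
  bit 0 = 1: r = r^2 * 32 mod 37 = 1^2 * 32 = 1*32 = 32
  bit 1 = 0: r = r^2 mod 37 = 32^2 = 25
  bit 2 = 1: r = r^2 * 32 mod 37 = 25^2 * 32 = 33*32 = 20
  -> A = 20
B = 32^30 mod 37  (bits of 30 = 11110)
  bit 0 = 1: r = r^2 * 32 mod 37 = 1^2 * 32 = 1*32 = 32
  bit 1 = 1: r = r^2 * 32 mod 37 = 32^2 * 32 = 25*32 = 23
  bit 2 = 1: r = r^2 * 32 mod 37 = 23^2 * 32 = 11*32 = 19
  bit 3 = 1: r = r^2 * 32 mod 37 = 19^2 * 32 = 28*32 = 8
  bit 4 = 0: r = r^2 mod 37 = 8^2 = 27
  -> B = 27
s = B^a = 27^5 mod 37  (bits of 5 = 101)
  bit 0 = 1: r = r^2 * 27 mod 37 = 1^2 * 27 = 1*27 = 27
  bit 1 = 0: r = r^2 mod 37 = 27^2 = 26
  bit 2 = 1: r = r^2 * 27 mod 37 = 26^2 * 27 = 10*27 = 11
  -> s = B^a = 11

Answer: 11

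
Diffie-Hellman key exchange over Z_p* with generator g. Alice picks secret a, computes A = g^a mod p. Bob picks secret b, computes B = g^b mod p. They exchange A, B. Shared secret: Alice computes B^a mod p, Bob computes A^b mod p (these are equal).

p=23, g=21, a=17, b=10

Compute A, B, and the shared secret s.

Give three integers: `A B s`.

Answer: 5 12 9

Derivation:
A = 21^17 mod 23  (bits of 17 = 10001)
  bit 0 = 1: r = r^2 * 21 mod 23 = 1^2 * 21 = 1*21 = 21
  bit 1 = 0: r = r^2 mod 23 = 21^2 = 4
  bit 2 = 0: r = r^2 mod 23 = 4^2 = 16
  bit 3 = 0: r = r^2 mod 23 = 16^2 = 3
  bit 4 = 1: r = r^2 * 21 mod 23 = 3^2 * 21 = 9*21 = 5
  -> A = 5
B = 21^10 mod 23  (bits of 10 = 1010)
  bit 0 = 1: r = r^2 * 21 mod 23 = 1^2 * 21 = 1*21 = 21
  bit 1 = 0: r = r^2 mod 23 = 21^2 = 4
  bit 2 = 1: r = r^2 * 21 mod 23 = 4^2 * 21 = 16*21 = 14
  bit 3 = 0: r = r^2 mod 23 = 14^2 = 12
  -> B = 12
s = B^a = 12^17 mod 23  (bits of 17 = 10001)
  bit 0 = 1: r = r^2 * 12 mod 23 = 1^2 * 12 = 1*12 = 12
  bit 1 = 0: r = r^2 mod 23 = 12^2 = 6
  bit 2 = 0: r = r^2 mod 23 = 6^2 = 13
  bit 3 = 0: r = r^2 mod 23 = 13^2 = 8
  bit 4 = 1: r = r^2 * 12 mod 23 = 8^2 * 12 = 18*12 = 9
  -> s = B^a = 9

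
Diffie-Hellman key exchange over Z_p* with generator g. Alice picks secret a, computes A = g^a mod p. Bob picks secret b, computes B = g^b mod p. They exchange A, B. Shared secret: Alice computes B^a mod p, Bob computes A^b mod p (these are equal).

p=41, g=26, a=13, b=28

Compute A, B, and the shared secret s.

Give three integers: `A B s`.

Answer: 35 23 31

Derivation:
A = 26^13 mod 41  (bits of 13 = 1101)
  bit 0 = 1: r = r^2 * 26 mod 41 = 1^2 * 26 = 1*26 = 26
  bit 1 = 1: r = r^2 * 26 mod 41 = 26^2 * 26 = 20*26 = 28
  bit 2 = 0: r = r^2 mod 41 = 28^2 = 5
  bit 3 = 1: r = r^2 * 26 mod 41 = 5^2 * 26 = 25*26 = 35
  -> A = 35
B = 26^28 mod 41  (bits of 28 = 11100)
  bit 0 = 1: r = r^2 * 26 mod 41 = 1^2 * 26 = 1*26 = 26
  bit 1 = 1: r = r^2 * 26 mod 41 = 26^2 * 26 = 20*26 = 28
  bit 2 = 1: r = r^2 * 26 mod 41 = 28^2 * 26 = 5*26 = 7
  bit 3 = 0: r = r^2 mod 41 = 7^2 = 8
  bit 4 = 0: r = r^2 mod 41 = 8^2 = 23
  -> B = 23
s = B^a = 23^13 mod 41  (bits of 13 = 1101)
  bit 0 = 1: r = r^2 * 23 mod 41 = 1^2 * 23 = 1*23 = 23
  bit 1 = 1: r = r^2 * 23 mod 41 = 23^2 * 23 = 37*23 = 31
  bit 2 = 0: r = r^2 mod 41 = 31^2 = 18
  bit 3 = 1: r = r^2 * 23 mod 41 = 18^2 * 23 = 37*23 = 31
  -> s = B^a = 31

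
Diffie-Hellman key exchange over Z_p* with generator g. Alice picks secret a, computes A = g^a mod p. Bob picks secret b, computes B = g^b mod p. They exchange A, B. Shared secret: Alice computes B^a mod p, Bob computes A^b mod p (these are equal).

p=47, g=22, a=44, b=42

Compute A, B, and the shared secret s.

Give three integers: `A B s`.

Answer: 37 6 17

Derivation:
A = 22^44 mod 47  (bits of 44 = 101100)
  bit 0 = 1: r = r^2 * 22 mod 47 = 1^2 * 22 = 1*22 = 22
  bit 1 = 0: r = r^2 mod 47 = 22^2 = 14
  bit 2 = 1: r = r^2 * 22 mod 47 = 14^2 * 22 = 8*22 = 35
  bit 3 = 1: r = r^2 * 22 mod 47 = 35^2 * 22 = 3*22 = 19
  bit 4 = 0: r = r^2 mod 47 = 19^2 = 32
  bit 5 = 0: r = r^2 mod 47 = 32^2 = 37
  -> A = 37
B = 22^42 mod 47  (bits of 42 = 101010)
  bit 0 = 1: r = r^2 * 22 mod 47 = 1^2 * 22 = 1*22 = 22
  bit 1 = 0: r = r^2 mod 47 = 22^2 = 14
  bit 2 = 1: r = r^2 * 22 mod 47 = 14^2 * 22 = 8*22 = 35
  bit 3 = 0: r = r^2 mod 47 = 35^2 = 3
  bit 4 = 1: r = r^2 * 22 mod 47 = 3^2 * 22 = 9*22 = 10
  bit 5 = 0: r = r^2 mod 47 = 10^2 = 6
  -> B = 6
s = B^a = 6^44 mod 47  (bits of 44 = 101100)
  bit 0 = 1: r = r^2 * 6 mod 47 = 1^2 * 6 = 1*6 = 6
  bit 1 = 0: r = r^2 mod 47 = 6^2 = 36
  bit 2 = 1: r = r^2 * 6 mod 47 = 36^2 * 6 = 27*6 = 21
  bit 3 = 1: r = r^2 * 6 mod 47 = 21^2 * 6 = 18*6 = 14
  bit 4 = 0: r = r^2 mod 47 = 14^2 = 8
  bit 5 = 0: r = r^2 mod 47 = 8^2 = 17
  -> s = B^a = 17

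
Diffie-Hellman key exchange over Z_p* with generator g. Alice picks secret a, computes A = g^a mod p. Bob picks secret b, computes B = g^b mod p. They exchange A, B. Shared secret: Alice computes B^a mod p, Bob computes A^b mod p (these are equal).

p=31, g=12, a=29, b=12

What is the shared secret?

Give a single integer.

A = 12^29 mod 31  (bits of 29 = 11101)
  bit 0 = 1: r = r^2 * 12 mod 31 = 1^2 * 12 = 1*12 = 12
  bit 1 = 1: r = r^2 * 12 mod 31 = 12^2 * 12 = 20*12 = 23
  bit 2 = 1: r = r^2 * 12 mod 31 = 23^2 * 12 = 2*12 = 24
  bit 3 = 0: r = r^2 mod 31 = 24^2 = 18
  bit 4 = 1: r = r^2 * 12 mod 31 = 18^2 * 12 = 14*12 = 13
  -> A = 13
B = 12^12 mod 31  (bits of 12 = 1100)
  bit 0 = 1: r = r^2 * 12 mod 31 = 1^2 * 12 = 1*12 = 12
  bit 1 = 1: r = r^2 * 12 mod 31 = 12^2 * 12 = 20*12 = 23
  bit 2 = 0: r = r^2 mod 31 = 23^2 = 2
  bit 3 = 0: r = r^2 mod 31 = 2^2 = 4
  -> B = 4
s = B^a = 4^29 mod 31  (bits of 29 = 11101)
  bit 0 = 1: r = r^2 * 4 mod 31 = 1^2 * 4 = 1*4 = 4
  bit 1 = 1: r = r^2 * 4 mod 31 = 4^2 * 4 = 16*4 = 2
  bit 2 = 1: r = r^2 * 4 mod 31 = 2^2 * 4 = 4*4 = 16
  bit 3 = 0: r = r^2 mod 31 = 16^2 = 8
  bit 4 = 1: r = r^2 * 4 mod 31 = 8^2 * 4 = 2*4 = 8
  -> s = B^a = 8

Answer: 8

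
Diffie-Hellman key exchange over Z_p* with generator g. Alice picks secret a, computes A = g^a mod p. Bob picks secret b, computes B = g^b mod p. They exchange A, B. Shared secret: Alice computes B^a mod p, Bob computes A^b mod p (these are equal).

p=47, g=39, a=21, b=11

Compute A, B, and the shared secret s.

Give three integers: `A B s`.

Answer: 11 10 39

Derivation:
A = 39^21 mod 47  (bits of 21 = 10101)
  bit 0 = 1: r = r^2 * 39 mod 47 = 1^2 * 39 = 1*39 = 39
  bit 1 = 0: r = r^2 mod 47 = 39^2 = 17
  bit 2 = 1: r = r^2 * 39 mod 47 = 17^2 * 39 = 7*39 = 38
  bit 3 = 0: r = r^2 mod 47 = 38^2 = 34
  bit 4 = 1: r = r^2 * 39 mod 47 = 34^2 * 39 = 28*39 = 11
  -> A = 11
B = 39^11 mod 47  (bits of 11 = 1011)
  bit 0 = 1: r = r^2 * 39 mod 47 = 1^2 * 39 = 1*39 = 39
  bit 1 = 0: r = r^2 mod 47 = 39^2 = 17
  bit 2 = 1: r = r^2 * 39 mod 47 = 17^2 * 39 = 7*39 = 38
  bit 3 = 1: r = r^2 * 39 mod 47 = 38^2 * 39 = 34*39 = 10
  -> B = 10
s = B^a = 10^21 mod 47  (bits of 21 = 10101)
  bit 0 = 1: r = r^2 * 10 mod 47 = 1^2 * 10 = 1*10 = 10
  bit 1 = 0: r = r^2 mod 47 = 10^2 = 6
  bit 2 = 1: r = r^2 * 10 mod 47 = 6^2 * 10 = 36*10 = 31
  bit 3 = 0: r = r^2 mod 47 = 31^2 = 21
  bit 4 = 1: r = r^2 * 10 mod 47 = 21^2 * 10 = 18*10 = 39
  -> s = B^a = 39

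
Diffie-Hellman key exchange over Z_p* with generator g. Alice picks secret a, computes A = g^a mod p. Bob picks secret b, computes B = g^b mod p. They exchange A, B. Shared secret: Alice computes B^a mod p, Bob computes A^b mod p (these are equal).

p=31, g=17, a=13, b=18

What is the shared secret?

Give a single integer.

A = 17^13 mod 31  (bits of 13 = 1101)
  bit 0 = 1: r = r^2 * 17 mod 31 = 1^2 * 17 = 1*17 = 17
  bit 1 = 1: r = r^2 * 17 mod 31 = 17^2 * 17 = 10*17 = 15
  bit 2 = 0: r = r^2 mod 31 = 15^2 = 8
  bit 3 = 1: r = r^2 * 17 mod 31 = 8^2 * 17 = 2*17 = 3
  -> A = 3
B = 17^18 mod 31  (bits of 18 = 10010)
  bit 0 = 1: r = r^2 * 17 mod 31 = 1^2 * 17 = 1*17 = 17
  bit 1 = 0: r = r^2 mod 31 = 17^2 = 10
  bit 2 = 0: r = r^2 mod 31 = 10^2 = 7
  bit 3 = 1: r = r^2 * 17 mod 31 = 7^2 * 17 = 18*17 = 27
  bit 4 = 0: r = r^2 mod 31 = 27^2 = 16
  -> B = 16
s = B^a = 16^13 mod 31  (bits of 13 = 1101)
  bit 0 = 1: r = r^2 * 16 mod 31 = 1^2 * 16 = 1*16 = 16
  bit 1 = 1: r = r^2 * 16 mod 31 = 16^2 * 16 = 8*16 = 4
  bit 2 = 0: r = r^2 mod 31 = 4^2 = 16
  bit 3 = 1: r = r^2 * 16 mod 31 = 16^2 * 16 = 8*16 = 4
  -> s = B^a = 4

Answer: 4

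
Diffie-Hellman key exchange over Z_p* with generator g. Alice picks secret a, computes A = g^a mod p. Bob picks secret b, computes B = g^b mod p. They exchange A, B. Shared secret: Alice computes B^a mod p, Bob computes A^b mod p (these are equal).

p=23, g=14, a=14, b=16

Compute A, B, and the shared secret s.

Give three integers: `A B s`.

A = 14^14 mod 23  (bits of 14 = 1110)
  bit 0 = 1: r = r^2 * 14 mod 23 = 1^2 * 14 = 1*14 = 14
  bit 1 = 1: r = r^2 * 14 mod 23 = 14^2 * 14 = 12*14 = 7
  bit 2 = 1: r = r^2 * 14 mod 23 = 7^2 * 14 = 3*14 = 19
  bit 3 = 0: r = r^2 mod 23 = 19^2 = 16
  -> A = 16
B = 14^16 mod 23  (bits of 16 = 10000)
  bit 0 = 1: r = r^2 * 14 mod 23 = 1^2 * 14 = 1*14 = 14
  bit 1 = 0: r = r^2 mod 23 = 14^2 = 12
  bit 2 = 0: r = r^2 mod 23 = 12^2 = 6
  bit 3 = 0: r = r^2 mod 23 = 6^2 = 13
  bit 4 = 0: r = r^2 mod 23 = 13^2 = 8
  -> B = 8
s = B^a = 8^14 mod 23  (bits of 14 = 1110)
  bit 0 = 1: r = r^2 * 8 mod 23 = 1^2 * 8 = 1*8 = 8
  bit 1 = 1: r = r^2 * 8 mod 23 = 8^2 * 8 = 18*8 = 6
  bit 2 = 1: r = r^2 * 8 mod 23 = 6^2 * 8 = 13*8 = 12
  bit 3 = 0: r = r^2 mod 23 = 12^2 = 6
  -> s = B^a = 6

Answer: 16 8 6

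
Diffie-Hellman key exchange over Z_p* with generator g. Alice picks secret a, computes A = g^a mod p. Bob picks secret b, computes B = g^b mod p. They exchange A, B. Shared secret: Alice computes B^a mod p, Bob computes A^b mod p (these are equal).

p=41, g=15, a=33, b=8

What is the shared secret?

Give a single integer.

A = 15^33 mod 41  (bits of 33 = 100001)
  bit 0 = 1: r = r^2 * 15 mod 41 = 1^2 * 15 = 1*15 = 15
  bit 1 = 0: r = r^2 mod 41 = 15^2 = 20
  bit 2 = 0: r = r^2 mod 41 = 20^2 = 31
  bit 3 = 0: r = r^2 mod 41 = 31^2 = 18
  bit 4 = 0: r = r^2 mod 41 = 18^2 = 37
  bit 5 = 1: r = r^2 * 15 mod 41 = 37^2 * 15 = 16*15 = 35
  -> A = 35
B = 15^8 mod 41  (bits of 8 = 1000)
  bit 0 = 1: r = r^2 * 15 mod 41 = 1^2 * 15 = 1*15 = 15
  bit 1 = 0: r = r^2 mod 41 = 15^2 = 20
  bit 2 = 0: r = r^2 mod 41 = 20^2 = 31
  bit 3 = 0: r = r^2 mod 41 = 31^2 = 18
  -> B = 18
s = B^a = 18^33 mod 41  (bits of 33 = 100001)
  bit 0 = 1: r = r^2 * 18 mod 41 = 1^2 * 18 = 1*18 = 18
  bit 1 = 0: r = r^2 mod 41 = 18^2 = 37
  bit 2 = 0: r = r^2 mod 41 = 37^2 = 16
  bit 3 = 0: r = r^2 mod 41 = 16^2 = 10
  bit 4 = 0: r = r^2 mod 41 = 10^2 = 18
  bit 5 = 1: r = r^2 * 18 mod 41 = 18^2 * 18 = 37*18 = 10
  -> s = B^a = 10

Answer: 10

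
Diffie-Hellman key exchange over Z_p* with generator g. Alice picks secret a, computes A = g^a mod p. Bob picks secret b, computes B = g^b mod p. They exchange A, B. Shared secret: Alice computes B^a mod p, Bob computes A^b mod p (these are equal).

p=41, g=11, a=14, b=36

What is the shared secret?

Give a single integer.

Answer: 37

Derivation:
A = 11^14 mod 41  (bits of 14 = 1110)
  bit 0 = 1: r = r^2 * 11 mod 41 = 1^2 * 11 = 1*11 = 11
  bit 1 = 1: r = r^2 * 11 mod 41 = 11^2 * 11 = 39*11 = 19
  bit 2 = 1: r = r^2 * 11 mod 41 = 19^2 * 11 = 33*11 = 35
  bit 3 = 0: r = r^2 mod 41 = 35^2 = 36
  -> A = 36
B = 11^36 mod 41  (bits of 36 = 100100)
  bit 0 = 1: r = r^2 * 11 mod 41 = 1^2 * 11 = 1*11 = 11
  bit 1 = 0: r = r^2 mod 41 = 11^2 = 39
  bit 2 = 0: r = r^2 mod 41 = 39^2 = 4
  bit 3 = 1: r = r^2 * 11 mod 41 = 4^2 * 11 = 16*11 = 12
  bit 4 = 0: r = r^2 mod 41 = 12^2 = 21
  bit 5 = 0: r = r^2 mod 41 = 21^2 = 31
  -> B = 31
s = B^a = 31^14 mod 41  (bits of 14 = 1110)
  bit 0 = 1: r = r^2 * 31 mod 41 = 1^2 * 31 = 1*31 = 31
  bit 1 = 1: r = r^2 * 31 mod 41 = 31^2 * 31 = 18*31 = 25
  bit 2 = 1: r = r^2 * 31 mod 41 = 25^2 * 31 = 10*31 = 23
  bit 3 = 0: r = r^2 mod 41 = 23^2 = 37
  -> s = B^a = 37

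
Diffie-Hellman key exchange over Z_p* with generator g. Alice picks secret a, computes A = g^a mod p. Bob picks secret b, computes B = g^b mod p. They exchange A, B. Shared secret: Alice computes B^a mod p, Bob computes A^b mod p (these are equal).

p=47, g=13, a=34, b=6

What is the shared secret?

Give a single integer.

A = 13^34 mod 47  (bits of 34 = 100010)
  bit 0 = 1: r = r^2 * 13 mod 47 = 1^2 * 13 = 1*13 = 13
  bit 1 = 0: r = r^2 mod 47 = 13^2 = 28
  bit 2 = 0: r = r^2 mod 47 = 28^2 = 32
  bit 3 = 0: r = r^2 mod 47 = 32^2 = 37
  bit 4 = 1: r = r^2 * 13 mod 47 = 37^2 * 13 = 6*13 = 31
  bit 5 = 0: r = r^2 mod 47 = 31^2 = 21
  -> A = 21
B = 13^6 mod 47  (bits of 6 = 110)
  bit 0 = 1: r = r^2 * 13 mod 47 = 1^2 * 13 = 1*13 = 13
  bit 1 = 1: r = r^2 * 13 mod 47 = 13^2 * 13 = 28*13 = 35
  bit 2 = 0: r = r^2 mod 47 = 35^2 = 3
  -> B = 3
s = B^a = 3^34 mod 47  (bits of 34 = 100010)
  bit 0 = 1: r = r^2 * 3 mod 47 = 1^2 * 3 = 1*3 = 3
  bit 1 = 0: r = r^2 mod 47 = 3^2 = 9
  bit 2 = 0: r = r^2 mod 47 = 9^2 = 34
  bit 3 = 0: r = r^2 mod 47 = 34^2 = 28
  bit 4 = 1: r = r^2 * 3 mod 47 = 28^2 * 3 = 32*3 = 2
  bit 5 = 0: r = r^2 mod 47 = 2^2 = 4
  -> s = B^a = 4

Answer: 4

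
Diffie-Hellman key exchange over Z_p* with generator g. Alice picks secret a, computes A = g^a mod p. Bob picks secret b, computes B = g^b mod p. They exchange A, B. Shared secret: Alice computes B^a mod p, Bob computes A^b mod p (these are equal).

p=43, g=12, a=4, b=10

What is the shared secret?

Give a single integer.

Answer: 23

Derivation:
A = 12^4 mod 43  (bits of 4 = 100)
  bit 0 = 1: r = r^2 * 12 mod 43 = 1^2 * 12 = 1*12 = 12
  bit 1 = 0: r = r^2 mod 43 = 12^2 = 15
  bit 2 = 0: r = r^2 mod 43 = 15^2 = 10
  -> A = 10
B = 12^10 mod 43  (bits of 10 = 1010)
  bit 0 = 1: r = r^2 * 12 mod 43 = 1^2 * 12 = 1*12 = 12
  bit 1 = 0: r = r^2 mod 43 = 12^2 = 15
  bit 2 = 1: r = r^2 * 12 mod 43 = 15^2 * 12 = 10*12 = 34
  bit 3 = 0: r = r^2 mod 43 = 34^2 = 38
  -> B = 38
s = B^a = 38^4 mod 43  (bits of 4 = 100)
  bit 0 = 1: r = r^2 * 38 mod 43 = 1^2 * 38 = 1*38 = 38
  bit 1 = 0: r = r^2 mod 43 = 38^2 = 25
  bit 2 = 0: r = r^2 mod 43 = 25^2 = 23
  -> s = B^a = 23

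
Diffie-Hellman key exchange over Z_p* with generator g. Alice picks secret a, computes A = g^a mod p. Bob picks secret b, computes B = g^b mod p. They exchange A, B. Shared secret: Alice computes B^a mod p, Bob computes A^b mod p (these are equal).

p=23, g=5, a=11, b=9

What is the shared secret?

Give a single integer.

A = 5^11 mod 23  (bits of 11 = 1011)
  bit 0 = 1: r = r^2 * 5 mod 23 = 1^2 * 5 = 1*5 = 5
  bit 1 = 0: r = r^2 mod 23 = 5^2 = 2
  bit 2 = 1: r = r^2 * 5 mod 23 = 2^2 * 5 = 4*5 = 20
  bit 3 = 1: r = r^2 * 5 mod 23 = 20^2 * 5 = 9*5 = 22
  -> A = 22
B = 5^9 mod 23  (bits of 9 = 1001)
  bit 0 = 1: r = r^2 * 5 mod 23 = 1^2 * 5 = 1*5 = 5
  bit 1 = 0: r = r^2 mod 23 = 5^2 = 2
  bit 2 = 0: r = r^2 mod 23 = 2^2 = 4
  bit 3 = 1: r = r^2 * 5 mod 23 = 4^2 * 5 = 16*5 = 11
  -> B = 11
s = B^a = 11^11 mod 23  (bits of 11 = 1011)
  bit 0 = 1: r = r^2 * 11 mod 23 = 1^2 * 11 = 1*11 = 11
  bit 1 = 0: r = r^2 mod 23 = 11^2 = 6
  bit 2 = 1: r = r^2 * 11 mod 23 = 6^2 * 11 = 13*11 = 5
  bit 3 = 1: r = r^2 * 11 mod 23 = 5^2 * 11 = 2*11 = 22
  -> s = B^a = 22

Answer: 22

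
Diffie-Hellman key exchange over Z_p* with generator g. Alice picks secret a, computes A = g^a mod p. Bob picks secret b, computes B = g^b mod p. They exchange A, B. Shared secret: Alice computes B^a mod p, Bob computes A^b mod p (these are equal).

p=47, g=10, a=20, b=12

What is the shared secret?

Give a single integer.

A = 10^20 mod 47  (bits of 20 = 10100)
  bit 0 = 1: r = r^2 * 10 mod 47 = 1^2 * 10 = 1*10 = 10
  bit 1 = 0: r = r^2 mod 47 = 10^2 = 6
  bit 2 = 1: r = r^2 * 10 mod 47 = 6^2 * 10 = 36*10 = 31
  bit 3 = 0: r = r^2 mod 47 = 31^2 = 21
  bit 4 = 0: r = r^2 mod 47 = 21^2 = 18
  -> A = 18
B = 10^12 mod 47  (bits of 12 = 1100)
  bit 0 = 1: r = r^2 * 10 mod 47 = 1^2 * 10 = 1*10 = 10
  bit 1 = 1: r = r^2 * 10 mod 47 = 10^2 * 10 = 6*10 = 13
  bit 2 = 0: r = r^2 mod 47 = 13^2 = 28
  bit 3 = 0: r = r^2 mod 47 = 28^2 = 32
  -> B = 32
s = B^a = 32^20 mod 47  (bits of 20 = 10100)
  bit 0 = 1: r = r^2 * 32 mod 47 = 1^2 * 32 = 1*32 = 32
  bit 1 = 0: r = r^2 mod 47 = 32^2 = 37
  bit 2 = 1: r = r^2 * 32 mod 47 = 37^2 * 32 = 6*32 = 4
  bit 3 = 0: r = r^2 mod 47 = 4^2 = 16
  bit 4 = 0: r = r^2 mod 47 = 16^2 = 21
  -> s = B^a = 21

Answer: 21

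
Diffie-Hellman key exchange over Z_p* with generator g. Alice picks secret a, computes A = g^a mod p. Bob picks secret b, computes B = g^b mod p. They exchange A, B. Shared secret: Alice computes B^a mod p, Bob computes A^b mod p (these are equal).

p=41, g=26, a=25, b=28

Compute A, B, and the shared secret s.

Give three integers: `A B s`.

A = 26^25 mod 41  (bits of 25 = 11001)
  bit 0 = 1: r = r^2 * 26 mod 41 = 1^2 * 26 = 1*26 = 26
  bit 1 = 1: r = r^2 * 26 mod 41 = 26^2 * 26 = 20*26 = 28
  bit 2 = 0: r = r^2 mod 41 = 28^2 = 5
  bit 3 = 0: r = r^2 mod 41 = 5^2 = 25
  bit 4 = 1: r = r^2 * 26 mod 41 = 25^2 * 26 = 10*26 = 14
  -> A = 14
B = 26^28 mod 41  (bits of 28 = 11100)
  bit 0 = 1: r = r^2 * 26 mod 41 = 1^2 * 26 = 1*26 = 26
  bit 1 = 1: r = r^2 * 26 mod 41 = 26^2 * 26 = 20*26 = 28
  bit 2 = 1: r = r^2 * 26 mod 41 = 28^2 * 26 = 5*26 = 7
  bit 3 = 0: r = r^2 mod 41 = 7^2 = 8
  bit 4 = 0: r = r^2 mod 41 = 8^2 = 23
  -> B = 23
s = B^a = 23^25 mod 41  (bits of 25 = 11001)
  bit 0 = 1: r = r^2 * 23 mod 41 = 1^2 * 23 = 1*23 = 23
  bit 1 = 1: r = r^2 * 23 mod 41 = 23^2 * 23 = 37*23 = 31
  bit 2 = 0: r = r^2 mod 41 = 31^2 = 18
  bit 3 = 0: r = r^2 mod 41 = 18^2 = 37
  bit 4 = 1: r = r^2 * 23 mod 41 = 37^2 * 23 = 16*23 = 40
  -> s = B^a = 40

Answer: 14 23 40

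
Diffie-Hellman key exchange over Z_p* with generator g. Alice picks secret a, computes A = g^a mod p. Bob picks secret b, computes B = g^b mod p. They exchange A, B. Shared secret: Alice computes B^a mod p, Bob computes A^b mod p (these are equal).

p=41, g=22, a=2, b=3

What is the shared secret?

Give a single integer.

A = 22^2 mod 41  (bits of 2 = 10)
  bit 0 = 1: r = r^2 * 22 mod 41 = 1^2 * 22 = 1*22 = 22
  bit 1 = 0: r = r^2 mod 41 = 22^2 = 33
  -> A = 33
B = 22^3 mod 41  (bits of 3 = 11)
  bit 0 = 1: r = r^2 * 22 mod 41 = 1^2 * 22 = 1*22 = 22
  bit 1 = 1: r = r^2 * 22 mod 41 = 22^2 * 22 = 33*22 = 29
  -> B = 29
s = B^a = 29^2 mod 41  (bits of 2 = 10)
  bit 0 = 1: r = r^2 * 29 mod 41 = 1^2 * 29 = 1*29 = 29
  bit 1 = 0: r = r^2 mod 41 = 29^2 = 21
  -> s = B^a = 21

Answer: 21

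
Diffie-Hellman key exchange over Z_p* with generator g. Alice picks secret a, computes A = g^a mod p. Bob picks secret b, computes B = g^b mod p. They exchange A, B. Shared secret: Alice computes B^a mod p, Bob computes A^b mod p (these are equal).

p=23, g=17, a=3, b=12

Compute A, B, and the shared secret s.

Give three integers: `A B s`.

A = 17^3 mod 23  (bits of 3 = 11)
  bit 0 = 1: r = r^2 * 17 mod 23 = 1^2 * 17 = 1*17 = 17
  bit 1 = 1: r = r^2 * 17 mod 23 = 17^2 * 17 = 13*17 = 14
  -> A = 14
B = 17^12 mod 23  (bits of 12 = 1100)
  bit 0 = 1: r = r^2 * 17 mod 23 = 1^2 * 17 = 1*17 = 17
  bit 1 = 1: r = r^2 * 17 mod 23 = 17^2 * 17 = 13*17 = 14
  bit 2 = 0: r = r^2 mod 23 = 14^2 = 12
  bit 3 = 0: r = r^2 mod 23 = 12^2 = 6
  -> B = 6
s = B^a = 6^3 mod 23  (bits of 3 = 11)
  bit 0 = 1: r = r^2 * 6 mod 23 = 1^2 * 6 = 1*6 = 6
  bit 1 = 1: r = r^2 * 6 mod 23 = 6^2 * 6 = 13*6 = 9
  -> s = B^a = 9

Answer: 14 6 9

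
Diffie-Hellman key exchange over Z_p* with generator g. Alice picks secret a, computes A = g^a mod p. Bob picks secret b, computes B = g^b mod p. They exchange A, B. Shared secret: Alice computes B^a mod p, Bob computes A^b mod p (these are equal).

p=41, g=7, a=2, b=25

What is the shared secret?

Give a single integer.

Answer: 9

Derivation:
A = 7^2 mod 41  (bits of 2 = 10)
  bit 0 = 1: r = r^2 * 7 mod 41 = 1^2 * 7 = 1*7 = 7
  bit 1 = 0: r = r^2 mod 41 = 7^2 = 8
  -> A = 8
B = 7^25 mod 41  (bits of 25 = 11001)
  bit 0 = 1: r = r^2 * 7 mod 41 = 1^2 * 7 = 1*7 = 7
  bit 1 = 1: r = r^2 * 7 mod 41 = 7^2 * 7 = 8*7 = 15
  bit 2 = 0: r = r^2 mod 41 = 15^2 = 20
  bit 3 = 0: r = r^2 mod 41 = 20^2 = 31
  bit 4 = 1: r = r^2 * 7 mod 41 = 31^2 * 7 = 18*7 = 3
  -> B = 3
s = B^a = 3^2 mod 41  (bits of 2 = 10)
  bit 0 = 1: r = r^2 * 3 mod 41 = 1^2 * 3 = 1*3 = 3
  bit 1 = 0: r = r^2 mod 41 = 3^2 = 9
  -> s = B^a = 9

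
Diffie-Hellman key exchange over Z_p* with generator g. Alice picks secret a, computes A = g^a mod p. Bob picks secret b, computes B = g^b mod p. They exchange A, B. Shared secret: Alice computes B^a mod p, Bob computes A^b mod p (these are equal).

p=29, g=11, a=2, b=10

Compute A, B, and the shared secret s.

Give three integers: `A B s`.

Answer: 5 22 20

Derivation:
A = 11^2 mod 29  (bits of 2 = 10)
  bit 0 = 1: r = r^2 * 11 mod 29 = 1^2 * 11 = 1*11 = 11
  bit 1 = 0: r = r^2 mod 29 = 11^2 = 5
  -> A = 5
B = 11^10 mod 29  (bits of 10 = 1010)
  bit 0 = 1: r = r^2 * 11 mod 29 = 1^2 * 11 = 1*11 = 11
  bit 1 = 0: r = r^2 mod 29 = 11^2 = 5
  bit 2 = 1: r = r^2 * 11 mod 29 = 5^2 * 11 = 25*11 = 14
  bit 3 = 0: r = r^2 mod 29 = 14^2 = 22
  -> B = 22
s = B^a = 22^2 mod 29  (bits of 2 = 10)
  bit 0 = 1: r = r^2 * 22 mod 29 = 1^2 * 22 = 1*22 = 22
  bit 1 = 0: r = r^2 mod 29 = 22^2 = 20
  -> s = B^a = 20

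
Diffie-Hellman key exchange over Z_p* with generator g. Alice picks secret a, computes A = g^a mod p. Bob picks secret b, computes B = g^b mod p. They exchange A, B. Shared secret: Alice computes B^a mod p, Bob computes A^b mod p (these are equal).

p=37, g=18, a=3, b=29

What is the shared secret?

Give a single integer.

A = 18^3 mod 37  (bits of 3 = 11)
  bit 0 = 1: r = r^2 * 18 mod 37 = 1^2 * 18 = 1*18 = 18
  bit 1 = 1: r = r^2 * 18 mod 37 = 18^2 * 18 = 28*18 = 23
  -> A = 23
B = 18^29 mod 37  (bits of 29 = 11101)
  bit 0 = 1: r = r^2 * 18 mod 37 = 1^2 * 18 = 1*18 = 18
  bit 1 = 1: r = r^2 * 18 mod 37 = 18^2 * 18 = 28*18 = 23
  bit 2 = 1: r = r^2 * 18 mod 37 = 23^2 * 18 = 11*18 = 13
  bit 3 = 0: r = r^2 mod 37 = 13^2 = 21
  bit 4 = 1: r = r^2 * 18 mod 37 = 21^2 * 18 = 34*18 = 20
  -> B = 20
s = B^a = 20^3 mod 37  (bits of 3 = 11)
  bit 0 = 1: r = r^2 * 20 mod 37 = 1^2 * 20 = 1*20 = 20
  bit 1 = 1: r = r^2 * 20 mod 37 = 20^2 * 20 = 30*20 = 8
  -> s = B^a = 8

Answer: 8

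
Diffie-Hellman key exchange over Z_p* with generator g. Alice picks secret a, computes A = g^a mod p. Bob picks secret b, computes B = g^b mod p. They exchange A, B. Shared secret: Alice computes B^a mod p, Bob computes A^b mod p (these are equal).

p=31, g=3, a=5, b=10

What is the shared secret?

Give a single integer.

A = 3^5 mod 31  (bits of 5 = 101)
  bit 0 = 1: r = r^2 * 3 mod 31 = 1^2 * 3 = 1*3 = 3
  bit 1 = 0: r = r^2 mod 31 = 3^2 = 9
  bit 2 = 1: r = r^2 * 3 mod 31 = 9^2 * 3 = 19*3 = 26
  -> A = 26
B = 3^10 mod 31  (bits of 10 = 1010)
  bit 0 = 1: r = r^2 * 3 mod 31 = 1^2 * 3 = 1*3 = 3
  bit 1 = 0: r = r^2 mod 31 = 3^2 = 9
  bit 2 = 1: r = r^2 * 3 mod 31 = 9^2 * 3 = 19*3 = 26
  bit 3 = 0: r = r^2 mod 31 = 26^2 = 25
  -> B = 25
s = B^a = 25^5 mod 31  (bits of 5 = 101)
  bit 0 = 1: r = r^2 * 25 mod 31 = 1^2 * 25 = 1*25 = 25
  bit 1 = 0: r = r^2 mod 31 = 25^2 = 5
  bit 2 = 1: r = r^2 * 25 mod 31 = 5^2 * 25 = 25*25 = 5
  -> s = B^a = 5

Answer: 5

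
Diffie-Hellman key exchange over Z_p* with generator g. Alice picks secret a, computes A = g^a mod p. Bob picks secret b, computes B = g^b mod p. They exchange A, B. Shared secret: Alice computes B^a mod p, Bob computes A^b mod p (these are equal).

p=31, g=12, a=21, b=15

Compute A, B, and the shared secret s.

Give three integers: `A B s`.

Answer: 29 30 30

Derivation:
A = 12^21 mod 31  (bits of 21 = 10101)
  bit 0 = 1: r = r^2 * 12 mod 31 = 1^2 * 12 = 1*12 = 12
  bit 1 = 0: r = r^2 mod 31 = 12^2 = 20
  bit 2 = 1: r = r^2 * 12 mod 31 = 20^2 * 12 = 28*12 = 26
  bit 3 = 0: r = r^2 mod 31 = 26^2 = 25
  bit 4 = 1: r = r^2 * 12 mod 31 = 25^2 * 12 = 5*12 = 29
  -> A = 29
B = 12^15 mod 31  (bits of 15 = 1111)
  bit 0 = 1: r = r^2 * 12 mod 31 = 1^2 * 12 = 1*12 = 12
  bit 1 = 1: r = r^2 * 12 mod 31 = 12^2 * 12 = 20*12 = 23
  bit 2 = 1: r = r^2 * 12 mod 31 = 23^2 * 12 = 2*12 = 24
  bit 3 = 1: r = r^2 * 12 mod 31 = 24^2 * 12 = 18*12 = 30
  -> B = 30
s = B^a = 30^21 mod 31  (bits of 21 = 10101)
  bit 0 = 1: r = r^2 * 30 mod 31 = 1^2 * 30 = 1*30 = 30
  bit 1 = 0: r = r^2 mod 31 = 30^2 = 1
  bit 2 = 1: r = r^2 * 30 mod 31 = 1^2 * 30 = 1*30 = 30
  bit 3 = 0: r = r^2 mod 31 = 30^2 = 1
  bit 4 = 1: r = r^2 * 30 mod 31 = 1^2 * 30 = 1*30 = 30
  -> s = B^a = 30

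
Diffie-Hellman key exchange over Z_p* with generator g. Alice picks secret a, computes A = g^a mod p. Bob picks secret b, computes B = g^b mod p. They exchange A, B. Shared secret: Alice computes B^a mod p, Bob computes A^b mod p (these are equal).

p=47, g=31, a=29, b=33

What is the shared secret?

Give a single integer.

A = 31^29 mod 47  (bits of 29 = 11101)
  bit 0 = 1: r = r^2 * 31 mod 47 = 1^2 * 31 = 1*31 = 31
  bit 1 = 1: r = r^2 * 31 mod 47 = 31^2 * 31 = 21*31 = 40
  bit 2 = 1: r = r^2 * 31 mod 47 = 40^2 * 31 = 2*31 = 15
  bit 3 = 0: r = r^2 mod 47 = 15^2 = 37
  bit 4 = 1: r = r^2 * 31 mod 47 = 37^2 * 31 = 6*31 = 45
  -> A = 45
B = 31^33 mod 47  (bits of 33 = 100001)
  bit 0 = 1: r = r^2 * 31 mod 47 = 1^2 * 31 = 1*31 = 31
  bit 1 = 0: r = r^2 mod 47 = 31^2 = 21
  bit 2 = 0: r = r^2 mod 47 = 21^2 = 18
  bit 3 = 0: r = r^2 mod 47 = 18^2 = 42
  bit 4 = 0: r = r^2 mod 47 = 42^2 = 25
  bit 5 = 1: r = r^2 * 31 mod 47 = 25^2 * 31 = 14*31 = 11
  -> B = 11
s = B^a = 11^29 mod 47  (bits of 29 = 11101)
  bit 0 = 1: r = r^2 * 11 mod 47 = 1^2 * 11 = 1*11 = 11
  bit 1 = 1: r = r^2 * 11 mod 47 = 11^2 * 11 = 27*11 = 15
  bit 2 = 1: r = r^2 * 11 mod 47 = 15^2 * 11 = 37*11 = 31
  bit 3 = 0: r = r^2 mod 47 = 31^2 = 21
  bit 4 = 1: r = r^2 * 11 mod 47 = 21^2 * 11 = 18*11 = 10
  -> s = B^a = 10

Answer: 10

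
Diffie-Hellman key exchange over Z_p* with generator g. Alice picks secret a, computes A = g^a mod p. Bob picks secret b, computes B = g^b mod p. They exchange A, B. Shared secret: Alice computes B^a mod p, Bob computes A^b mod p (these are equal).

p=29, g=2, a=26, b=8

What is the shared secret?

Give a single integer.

A = 2^26 mod 29  (bits of 26 = 11010)
  bit 0 = 1: r = r^2 * 2 mod 29 = 1^2 * 2 = 1*2 = 2
  bit 1 = 1: r = r^2 * 2 mod 29 = 2^2 * 2 = 4*2 = 8
  bit 2 = 0: r = r^2 mod 29 = 8^2 = 6
  bit 3 = 1: r = r^2 * 2 mod 29 = 6^2 * 2 = 7*2 = 14
  bit 4 = 0: r = r^2 mod 29 = 14^2 = 22
  -> A = 22
B = 2^8 mod 29  (bits of 8 = 1000)
  bit 0 = 1: r = r^2 * 2 mod 29 = 1^2 * 2 = 1*2 = 2
  bit 1 = 0: r = r^2 mod 29 = 2^2 = 4
  bit 2 = 0: r = r^2 mod 29 = 4^2 = 16
  bit 3 = 0: r = r^2 mod 29 = 16^2 = 24
  -> B = 24
s = B^a = 24^26 mod 29  (bits of 26 = 11010)
  bit 0 = 1: r = r^2 * 24 mod 29 = 1^2 * 24 = 1*24 = 24
  bit 1 = 1: r = r^2 * 24 mod 29 = 24^2 * 24 = 25*24 = 20
  bit 2 = 0: r = r^2 mod 29 = 20^2 = 23
  bit 3 = 1: r = r^2 * 24 mod 29 = 23^2 * 24 = 7*24 = 23
  bit 4 = 0: r = r^2 mod 29 = 23^2 = 7
  -> s = B^a = 7

Answer: 7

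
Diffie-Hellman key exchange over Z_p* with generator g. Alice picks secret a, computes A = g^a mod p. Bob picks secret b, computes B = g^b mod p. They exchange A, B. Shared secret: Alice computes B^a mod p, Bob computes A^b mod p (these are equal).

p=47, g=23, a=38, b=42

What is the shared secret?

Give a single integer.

Answer: 28

Derivation:
A = 23^38 mod 47  (bits of 38 = 100110)
  bit 0 = 1: r = r^2 * 23 mod 47 = 1^2 * 23 = 1*23 = 23
  bit 1 = 0: r = r^2 mod 47 = 23^2 = 12
  bit 2 = 0: r = r^2 mod 47 = 12^2 = 3
  bit 3 = 1: r = r^2 * 23 mod 47 = 3^2 * 23 = 9*23 = 19
  bit 4 = 1: r = r^2 * 23 mod 47 = 19^2 * 23 = 32*23 = 31
  bit 5 = 0: r = r^2 mod 47 = 31^2 = 21
  -> A = 21
B = 23^42 mod 47  (bits of 42 = 101010)
  bit 0 = 1: r = r^2 * 23 mod 47 = 1^2 * 23 = 1*23 = 23
  bit 1 = 0: r = r^2 mod 47 = 23^2 = 12
  bit 2 = 1: r = r^2 * 23 mod 47 = 12^2 * 23 = 3*23 = 22
  bit 3 = 0: r = r^2 mod 47 = 22^2 = 14
  bit 4 = 1: r = r^2 * 23 mod 47 = 14^2 * 23 = 8*23 = 43
  bit 5 = 0: r = r^2 mod 47 = 43^2 = 16
  -> B = 16
s = B^a = 16^38 mod 47  (bits of 38 = 100110)
  bit 0 = 1: r = r^2 * 16 mod 47 = 1^2 * 16 = 1*16 = 16
  bit 1 = 0: r = r^2 mod 47 = 16^2 = 21
  bit 2 = 0: r = r^2 mod 47 = 21^2 = 18
  bit 3 = 1: r = r^2 * 16 mod 47 = 18^2 * 16 = 42*16 = 14
  bit 4 = 1: r = r^2 * 16 mod 47 = 14^2 * 16 = 8*16 = 34
  bit 5 = 0: r = r^2 mod 47 = 34^2 = 28
  -> s = B^a = 28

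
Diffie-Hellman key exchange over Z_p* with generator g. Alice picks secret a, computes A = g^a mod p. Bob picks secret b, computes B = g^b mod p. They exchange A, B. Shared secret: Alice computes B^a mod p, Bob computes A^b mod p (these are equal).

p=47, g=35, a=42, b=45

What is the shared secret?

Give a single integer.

Answer: 9

Derivation:
A = 35^42 mod 47  (bits of 42 = 101010)
  bit 0 = 1: r = r^2 * 35 mod 47 = 1^2 * 35 = 1*35 = 35
  bit 1 = 0: r = r^2 mod 47 = 35^2 = 3
  bit 2 = 1: r = r^2 * 35 mod 47 = 3^2 * 35 = 9*35 = 33
  bit 3 = 0: r = r^2 mod 47 = 33^2 = 8
  bit 4 = 1: r = r^2 * 35 mod 47 = 8^2 * 35 = 17*35 = 31
  bit 5 = 0: r = r^2 mod 47 = 31^2 = 21
  -> A = 21
B = 35^45 mod 47  (bits of 45 = 101101)
  bit 0 = 1: r = r^2 * 35 mod 47 = 1^2 * 35 = 1*35 = 35
  bit 1 = 0: r = r^2 mod 47 = 35^2 = 3
  bit 2 = 1: r = r^2 * 35 mod 47 = 3^2 * 35 = 9*35 = 33
  bit 3 = 1: r = r^2 * 35 mod 47 = 33^2 * 35 = 8*35 = 45
  bit 4 = 0: r = r^2 mod 47 = 45^2 = 4
  bit 5 = 1: r = r^2 * 35 mod 47 = 4^2 * 35 = 16*35 = 43
  -> B = 43
s = B^a = 43^42 mod 47  (bits of 42 = 101010)
  bit 0 = 1: r = r^2 * 43 mod 47 = 1^2 * 43 = 1*43 = 43
  bit 1 = 0: r = r^2 mod 47 = 43^2 = 16
  bit 2 = 1: r = r^2 * 43 mod 47 = 16^2 * 43 = 21*43 = 10
  bit 3 = 0: r = r^2 mod 47 = 10^2 = 6
  bit 4 = 1: r = r^2 * 43 mod 47 = 6^2 * 43 = 36*43 = 44
  bit 5 = 0: r = r^2 mod 47 = 44^2 = 9
  -> s = B^a = 9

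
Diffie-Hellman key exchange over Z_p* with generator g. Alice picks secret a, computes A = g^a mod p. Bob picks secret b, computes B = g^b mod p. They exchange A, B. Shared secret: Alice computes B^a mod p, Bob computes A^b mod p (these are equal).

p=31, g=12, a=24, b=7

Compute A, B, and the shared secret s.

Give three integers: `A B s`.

A = 12^24 mod 31  (bits of 24 = 11000)
  bit 0 = 1: r = r^2 * 12 mod 31 = 1^2 * 12 = 1*12 = 12
  bit 1 = 1: r = r^2 * 12 mod 31 = 12^2 * 12 = 20*12 = 23
  bit 2 = 0: r = r^2 mod 31 = 23^2 = 2
  bit 3 = 0: r = r^2 mod 31 = 2^2 = 4
  bit 4 = 0: r = r^2 mod 31 = 4^2 = 16
  -> A = 16
B = 12^7 mod 31  (bits of 7 = 111)
  bit 0 = 1: r = r^2 * 12 mod 31 = 1^2 * 12 = 1*12 = 12
  bit 1 = 1: r = r^2 * 12 mod 31 = 12^2 * 12 = 20*12 = 23
  bit 2 = 1: r = r^2 * 12 mod 31 = 23^2 * 12 = 2*12 = 24
  -> B = 24
s = B^a = 24^24 mod 31  (bits of 24 = 11000)
  bit 0 = 1: r = r^2 * 24 mod 31 = 1^2 * 24 = 1*24 = 24
  bit 1 = 1: r = r^2 * 24 mod 31 = 24^2 * 24 = 18*24 = 29
  bit 2 = 0: r = r^2 mod 31 = 29^2 = 4
  bit 3 = 0: r = r^2 mod 31 = 4^2 = 16
  bit 4 = 0: r = r^2 mod 31 = 16^2 = 8
  -> s = B^a = 8

Answer: 16 24 8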